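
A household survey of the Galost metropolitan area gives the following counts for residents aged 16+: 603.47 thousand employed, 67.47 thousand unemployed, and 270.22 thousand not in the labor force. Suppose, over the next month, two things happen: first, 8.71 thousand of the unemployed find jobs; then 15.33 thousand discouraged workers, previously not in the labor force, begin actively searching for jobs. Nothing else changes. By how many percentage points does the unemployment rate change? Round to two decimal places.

The unemployment rate changes by +0.74 percentage points.

Initially, labor force = 603.47 + 67.47 = 670.94 thousand, so u = 67.47/670.94 = 10.06%.
After the first change, unemployed falls and employed rises by 8.71; labor force unchanged → E = 612.18, U = 58.76, labor force = 670.94 thousand.
After the second change, unemployed and labor force both rise by 15.33 → E = 612.18, U = 74.09, labor force = 686.27 thousand.
New unemployment rate = 74.09 / 686.27 = 10.80%.
Change = 10.80% − 10.06% = +0.74 percentage points.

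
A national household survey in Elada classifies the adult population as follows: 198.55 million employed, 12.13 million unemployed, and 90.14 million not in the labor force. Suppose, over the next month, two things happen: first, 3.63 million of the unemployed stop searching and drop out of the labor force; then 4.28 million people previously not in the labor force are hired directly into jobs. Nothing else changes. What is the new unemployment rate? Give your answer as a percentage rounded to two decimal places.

New unemployment rate ≈ 4.02%.

Initially, labor force = 198.55 + 12.13 = 210.68 million, so u = 12.13/210.68 = 5.76%.
After the first change, unemployed and labor force both fall by 3.63 → E = 198.55, U = 8.50, labor force = 207.05 million.
After the second change, employed and labor force both rise by 4.28; unemployed unchanged → E = 202.83, U = 8.50, labor force = 211.33 million.
New unemployment rate = 8.50 / 211.33 = 4.02%.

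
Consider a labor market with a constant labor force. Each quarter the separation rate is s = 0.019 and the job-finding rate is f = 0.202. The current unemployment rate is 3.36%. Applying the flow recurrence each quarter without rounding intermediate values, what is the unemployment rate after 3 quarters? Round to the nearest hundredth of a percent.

With a fixed labor force, u_{t+1} = u_t + s·(1−u_t) − f·u_t = u_t·(1−s−f) + s.
Here 1−s−f = 0.779 and s = 0.019.
u_1 = 0.033600 × 0.779 + 0.019 = 0.045174.
u_2 = 0.045174 × 0.779 + 0.019 = 0.054191.
u_3 = 0.054191 × 0.779 + 0.019 = 0.061215.

Unemployment rate after three quarters ≈ 6.12%.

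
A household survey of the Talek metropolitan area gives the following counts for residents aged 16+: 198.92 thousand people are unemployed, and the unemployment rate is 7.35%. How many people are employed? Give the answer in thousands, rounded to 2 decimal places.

Labor force = U / u = 198.92 / 0.0735 ≈ 2,706.39 thousand.
Employed = labor force − unemployed = 2,706.39 − 198.92 = 2,507.47 thousand.

About 2,507.47 thousand are employed.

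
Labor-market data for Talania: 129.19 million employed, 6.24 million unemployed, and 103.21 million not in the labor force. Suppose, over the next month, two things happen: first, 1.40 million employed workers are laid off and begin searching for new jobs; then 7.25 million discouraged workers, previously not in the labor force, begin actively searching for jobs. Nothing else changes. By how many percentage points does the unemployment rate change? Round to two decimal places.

Initially, labor force = 129.19 + 6.24 = 135.43 million, so u = 6.24/135.43 = 4.61%.
After the first change, employed falls and unemployed rises by 1.40; labor force unchanged → E = 127.79, U = 7.64, labor force = 135.43 million.
After the second change, unemployed and labor force both rise by 7.25 → E = 127.79, U = 14.89, labor force = 142.68 million.
New unemployment rate = 14.89 / 142.68 = 10.44%.
Change = 10.44% − 4.61% = +5.83 percentage points.

The unemployment rate changes by +5.83 percentage points.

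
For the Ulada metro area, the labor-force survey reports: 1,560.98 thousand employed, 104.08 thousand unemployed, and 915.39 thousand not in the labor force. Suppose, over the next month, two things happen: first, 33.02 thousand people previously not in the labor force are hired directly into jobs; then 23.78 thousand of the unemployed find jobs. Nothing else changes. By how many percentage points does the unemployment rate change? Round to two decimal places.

Initially, labor force = 1,560.98 + 104.08 = 1,665.06 thousand, so u = 104.08/1,665.06 = 6.25%.
After the first change, employed and labor force both rise by 33.02; unemployed unchanged → E = 1,594.00, U = 104.08, labor force = 1,698.08 thousand.
After the second change, unemployed falls and employed rises by 23.78; labor force unchanged → E = 1,617.78, U = 80.30, labor force = 1,698.08 thousand.
New unemployment rate = 80.30 / 1,698.08 = 4.73%.
Change = 4.73% − 6.25% = −1.52 percentage points.

The unemployment rate changes by −1.52 percentage points.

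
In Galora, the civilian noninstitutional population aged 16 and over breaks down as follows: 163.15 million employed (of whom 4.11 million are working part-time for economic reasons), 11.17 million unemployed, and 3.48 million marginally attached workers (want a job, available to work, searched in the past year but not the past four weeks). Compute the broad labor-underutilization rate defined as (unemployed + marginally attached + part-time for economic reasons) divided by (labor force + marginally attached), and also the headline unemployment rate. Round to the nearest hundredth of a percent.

Broad underutilization rate ≈ 10.55%; headline unemployment rate ≈ 6.41%.

Labor force = 163.15 + 11.17 = 174.32 million.
Numerator = 11.17 + 3.48 + 4.11 = 18.76 million.
Denominator = 174.32 + 3.48 = 177.80 million.
Broad rate = 18.76 / 177.80 = 10.55%.
Headline unemployment rate = 11.17 / 174.32 = 6.41%.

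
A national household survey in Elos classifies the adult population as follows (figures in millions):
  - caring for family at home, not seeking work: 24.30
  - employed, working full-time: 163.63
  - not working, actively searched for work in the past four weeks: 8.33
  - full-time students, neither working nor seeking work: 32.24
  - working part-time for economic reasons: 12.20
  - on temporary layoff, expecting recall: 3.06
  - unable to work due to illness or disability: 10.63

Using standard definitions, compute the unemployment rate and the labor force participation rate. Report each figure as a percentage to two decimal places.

Unemployment rate ≈ 6.08%; labor force participation rate ≈ 73.60%.

Employed = 163.63 + 12.20 = 175.83 million (anyone who worked, including part-time for economic reasons, counts as employed).
Unemployed = 8.33 + 3.06 = 11.39 million (jobless and actively searching, or on temporary layoff).
Labor force = 175.83 + 11.39 = 187.22 million.
Not in labor force = 24.30 + 32.24 + 10.63 = 67.17 million (those not working and not actively searching are outside the labor force).
Civilian working-age population = 187.22 + 67.17 = 254.39 million.
Unemployment rate = 11.39 / 187.22 = 6.08%.
Labor force participation rate = 187.22 / 254.39 = 73.60%.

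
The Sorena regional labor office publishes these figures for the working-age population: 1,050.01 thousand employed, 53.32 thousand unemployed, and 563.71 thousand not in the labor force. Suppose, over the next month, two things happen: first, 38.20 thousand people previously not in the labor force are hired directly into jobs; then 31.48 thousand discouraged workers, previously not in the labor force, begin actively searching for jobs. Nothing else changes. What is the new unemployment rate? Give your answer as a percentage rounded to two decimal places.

Initially, labor force = 1,050.01 + 53.32 = 1,103.33 thousand, so u = 53.32/1,103.33 = 4.83%.
After the first change, employed and labor force both rise by 38.20; unemployed unchanged → E = 1,088.21, U = 53.32, labor force = 1,141.53 thousand.
After the second change, unemployed and labor force both rise by 31.48 → E = 1,088.21, U = 84.80, labor force = 1,173.01 thousand.
New unemployment rate = 84.80 / 1,173.01 = 7.23%.

New unemployment rate ≈ 7.23%.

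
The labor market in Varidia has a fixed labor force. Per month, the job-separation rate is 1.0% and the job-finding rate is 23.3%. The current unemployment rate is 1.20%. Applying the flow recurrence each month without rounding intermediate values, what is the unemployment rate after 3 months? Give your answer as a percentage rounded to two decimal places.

With a fixed labor force, u_{t+1} = u_t + s·(1−u_t) − f·u_t = u_t·(1−s−f) + s.
Here 1−s−f = 0.757 and s = 0.010.
u_1 = 0.012000 × 0.757 + 0.010 = 0.019084.
u_2 = 0.019084 × 0.757 + 0.010 = 0.024447.
u_3 = 0.024447 × 0.757 + 0.010 = 0.028506.

Unemployment rate after three months ≈ 2.85%.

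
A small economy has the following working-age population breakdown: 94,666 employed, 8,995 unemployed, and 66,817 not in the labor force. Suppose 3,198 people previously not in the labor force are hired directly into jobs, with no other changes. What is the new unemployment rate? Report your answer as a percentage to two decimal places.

New unemployment rate ≈ 8.42%.

Initially, labor force = 94,666 + 8,995 = 103,661, so u = 8,995/103,661 = 8.68%.
After the change, employed and labor force both rise by 3,198; unemployed unchanged → E = 97,864, U = 8,995, labor force = 106,859.
New unemployment rate = 8,995 / 106,859 = 8.42%.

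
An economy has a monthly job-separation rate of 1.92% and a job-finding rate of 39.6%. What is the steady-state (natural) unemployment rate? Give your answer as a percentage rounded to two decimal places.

Steady-state unemployment rate ≈ 4.62%.

At steady state the flows balance: s·E = f·U, so U/(E+U) = s/(s+f).
u* = 1.92 / (1.92 + 39.6) = 1.92 / 41.52 = 4.62%.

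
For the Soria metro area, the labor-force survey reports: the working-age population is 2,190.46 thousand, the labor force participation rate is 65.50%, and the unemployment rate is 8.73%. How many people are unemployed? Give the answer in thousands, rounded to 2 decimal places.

About 125.25 thousand are unemployed.

Labor force = 0.6550 × 2,190.46 = 1,434.75 thousand.
Unemployed = 0.0873 × 1,434.75 ≈ 125.25 thousand.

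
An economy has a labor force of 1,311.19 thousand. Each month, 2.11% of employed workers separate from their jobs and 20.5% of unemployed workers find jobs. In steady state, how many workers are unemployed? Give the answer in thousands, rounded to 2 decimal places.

Steady-state unemployment rate u* = s/(s+f) = 2.11/(2.11+20.5) = 0.093322.
Unemployed = u* × labor force = 0.093322 × 1,311.19 ≈ 122.36 thousand.

About 122.36 thousand are unemployed in steady state.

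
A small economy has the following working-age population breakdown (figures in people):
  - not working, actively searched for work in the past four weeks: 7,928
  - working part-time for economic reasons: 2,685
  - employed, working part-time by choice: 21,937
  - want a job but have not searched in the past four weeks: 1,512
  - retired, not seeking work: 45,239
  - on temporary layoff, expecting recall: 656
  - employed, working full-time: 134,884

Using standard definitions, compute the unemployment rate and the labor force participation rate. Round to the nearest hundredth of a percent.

Unemployment rate ≈ 5.11%; labor force participation rate ≈ 78.24%.

Employed = 2,685 + 21,937 + 134,884 = 159,506 (anyone who worked, including part-time for economic reasons, counts as employed).
Unemployed = 7,928 + 656 = 8,584 (jobless and actively searching, or on temporary layoff).
Labor force = 159,506 + 8,584 = 168,090.
Not in labor force = 1,512 + 45,239 = 46,751 (those not working and not actively searching are outside the labor force — including those who want a job but have given up searching).
Civilian working-age population = 168,090 + 46,751 = 214,841.
Unemployment rate = 8,584 / 168,090 = 5.11%.
Labor force participation rate = 168,090 / 214,841 = 78.24%.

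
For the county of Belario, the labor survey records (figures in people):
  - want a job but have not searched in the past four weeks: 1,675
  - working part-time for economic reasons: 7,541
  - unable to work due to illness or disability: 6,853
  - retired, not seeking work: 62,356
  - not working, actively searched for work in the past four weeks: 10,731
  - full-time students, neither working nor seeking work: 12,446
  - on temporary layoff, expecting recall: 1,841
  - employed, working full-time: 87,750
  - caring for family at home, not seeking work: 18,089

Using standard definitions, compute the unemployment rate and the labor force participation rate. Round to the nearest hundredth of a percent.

Unemployment rate ≈ 11.66%; labor force participation rate ≈ 51.54%.

Employed = 7,541 + 87,750 = 95,291 (anyone who worked, including part-time for economic reasons, counts as employed).
Unemployed = 10,731 + 1,841 = 12,572 (jobless and actively searching, or on temporary layoff).
Labor force = 95,291 + 12,572 = 107,863.
Not in labor force = 1,675 + 6,853 + 62,356 + 12,446 + 18,089 = 101,419 (those not working and not actively searching are outside the labor force — including those who want a job but have given up searching).
Civilian working-age population = 107,863 + 101,419 = 209,282.
Unemployment rate = 12,572 / 107,863 = 11.66%.
Labor force participation rate = 107,863 / 209,282 = 51.54%.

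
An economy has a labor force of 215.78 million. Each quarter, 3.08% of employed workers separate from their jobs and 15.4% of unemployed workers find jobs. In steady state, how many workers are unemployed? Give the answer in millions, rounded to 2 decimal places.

Steady-state unemployment rate u* = s/(s+f) = 3.08/(3.08+15.4) = 0.166667.
Unemployed = u* × labor force = 0.166667 × 215.78 ≈ 35.96 million.

About 35.96 million are unemployed in steady state.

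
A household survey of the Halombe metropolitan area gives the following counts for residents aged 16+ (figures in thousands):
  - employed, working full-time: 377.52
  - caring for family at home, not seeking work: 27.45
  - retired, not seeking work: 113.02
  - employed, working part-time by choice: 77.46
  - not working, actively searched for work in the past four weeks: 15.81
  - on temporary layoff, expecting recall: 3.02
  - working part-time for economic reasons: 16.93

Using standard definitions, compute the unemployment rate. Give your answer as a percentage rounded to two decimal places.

Unemployment rate ≈ 3.84%.

Employed = 377.52 + 77.46 + 16.93 = 471.91 thousand (anyone who worked, including part-time for economic reasons, counts as employed).
Unemployed = 15.81 + 3.02 = 18.83 thousand (jobless and actively searching, or on temporary layoff).
Labor force = 471.91 + 18.83 = 490.74 thousand.
Unemployment rate = 18.83 / 490.74 = 3.84%.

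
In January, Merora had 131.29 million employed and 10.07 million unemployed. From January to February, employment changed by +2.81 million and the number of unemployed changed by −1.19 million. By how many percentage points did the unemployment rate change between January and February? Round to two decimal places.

The unemployment rate changed by −0.91 percentage points.

January: labor force = 131.29 + 10.07 = 141.36; u = 10.07/141.36 = 7.12%.
February: labor force = 134.10 + 8.88 = 142.98; u = 8.88/142.98 = 6.21%.
Change = 6.21% − 7.12% = −0.91 pp.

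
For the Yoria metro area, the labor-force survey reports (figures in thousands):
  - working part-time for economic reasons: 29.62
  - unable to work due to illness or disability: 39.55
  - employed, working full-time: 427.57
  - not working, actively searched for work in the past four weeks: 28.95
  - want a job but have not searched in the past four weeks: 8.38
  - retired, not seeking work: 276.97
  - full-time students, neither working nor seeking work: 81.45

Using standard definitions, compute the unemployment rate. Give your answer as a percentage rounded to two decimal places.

Unemployment rate ≈ 5.96%.

Employed = 29.62 + 427.57 = 457.19 thousand (anyone who worked, including part-time for economic reasons, counts as employed).
Unemployed = 28.95 thousand.
Labor force = 457.19 + 28.95 = 486.14 thousand.
Unemployment rate = 28.95 / 486.14 = 5.96%.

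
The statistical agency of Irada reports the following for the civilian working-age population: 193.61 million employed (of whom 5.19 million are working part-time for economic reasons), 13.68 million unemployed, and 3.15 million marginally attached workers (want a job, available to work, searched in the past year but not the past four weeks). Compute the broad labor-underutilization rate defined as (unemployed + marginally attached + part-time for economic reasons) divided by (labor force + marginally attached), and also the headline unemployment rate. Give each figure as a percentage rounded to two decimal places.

Broad underutilization rate ≈ 10.46%; headline unemployment rate ≈ 6.60%.

Labor force = 193.61 + 13.68 = 207.29 million.
Numerator = 13.68 + 3.15 + 5.19 = 22.02 million.
Denominator = 207.29 + 3.15 = 210.44 million.
Broad rate = 22.02 / 210.44 = 10.46%.
Headline unemployment rate = 13.68 / 207.29 = 6.60%.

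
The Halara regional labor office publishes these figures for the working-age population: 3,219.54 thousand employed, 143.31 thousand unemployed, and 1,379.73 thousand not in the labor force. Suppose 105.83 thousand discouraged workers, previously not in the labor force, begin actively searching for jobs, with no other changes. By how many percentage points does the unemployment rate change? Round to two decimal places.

Initially, labor force = 3,219.54 + 143.31 = 3,362.85 thousand, so u = 143.31/3,362.85 = 4.26%.
After the change, unemployed and labor force both rise by 105.83 → E = 3,219.54, U = 249.14, labor force = 3,468.68 thousand.
New unemployment rate = 249.14 / 3,468.68 = 7.18%.
Change = 7.18% − 4.26% = +2.92 percentage points.

The unemployment rate changes by +2.92 percentage points.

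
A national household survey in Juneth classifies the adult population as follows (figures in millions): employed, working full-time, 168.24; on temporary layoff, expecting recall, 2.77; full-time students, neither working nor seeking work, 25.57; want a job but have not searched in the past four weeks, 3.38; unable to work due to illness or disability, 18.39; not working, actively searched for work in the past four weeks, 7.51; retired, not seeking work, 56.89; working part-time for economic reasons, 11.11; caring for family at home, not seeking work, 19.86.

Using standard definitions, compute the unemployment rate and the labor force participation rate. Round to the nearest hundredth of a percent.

Unemployment rate ≈ 5.42%; labor force participation rate ≈ 60.45%.

Employed = 168.24 + 11.11 = 179.35 million (anyone who worked, including part-time for economic reasons, counts as employed).
Unemployed = 2.77 + 7.51 = 10.28 million (jobless and actively searching, or on temporary layoff).
Labor force = 179.35 + 10.28 = 189.63 million.
Not in labor force = 25.57 + 3.38 + 18.39 + 56.89 + 19.86 = 124.09 million (those not working and not actively searching are outside the labor force — including those who want a job but have given up searching).
Civilian working-age population = 189.63 + 124.09 = 313.72 million.
Unemployment rate = 10.28 / 189.63 = 5.42%.
Labor force participation rate = 189.63 / 313.72 = 60.45%.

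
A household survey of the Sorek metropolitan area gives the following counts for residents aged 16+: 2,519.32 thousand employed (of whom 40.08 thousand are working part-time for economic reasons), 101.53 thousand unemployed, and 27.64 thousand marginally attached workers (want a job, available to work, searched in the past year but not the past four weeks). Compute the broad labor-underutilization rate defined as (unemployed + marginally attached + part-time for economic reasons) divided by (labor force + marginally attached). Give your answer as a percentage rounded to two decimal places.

Labor force = 2,519.32 + 101.53 = 2,620.85 thousand.
Numerator = 101.53 + 27.64 + 40.08 = 169.25 thousand.
Denominator = 2,620.85 + 27.64 = 2,648.49 thousand.
Broad rate = 169.25 / 2,648.49 = 6.39%.

Broad underutilization rate ≈ 6.39%.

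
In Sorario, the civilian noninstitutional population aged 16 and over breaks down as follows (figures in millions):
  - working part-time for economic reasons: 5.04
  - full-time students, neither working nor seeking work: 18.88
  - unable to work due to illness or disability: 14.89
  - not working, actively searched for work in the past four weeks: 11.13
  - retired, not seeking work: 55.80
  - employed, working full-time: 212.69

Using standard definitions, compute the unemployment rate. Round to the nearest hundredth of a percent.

Employed = 5.04 + 212.69 = 217.73 million (anyone who worked, including part-time for economic reasons, counts as employed).
Unemployed = 11.13 million.
Labor force = 217.73 + 11.13 = 228.86 million.
Unemployment rate = 11.13 / 228.86 = 4.86%.

Unemployment rate ≈ 4.86%.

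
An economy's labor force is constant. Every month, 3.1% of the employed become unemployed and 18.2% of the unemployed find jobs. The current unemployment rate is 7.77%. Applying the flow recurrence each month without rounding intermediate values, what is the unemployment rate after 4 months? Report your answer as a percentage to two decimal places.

With a fixed labor force, u_{t+1} = u_t + s·(1−u_t) − f·u_t = u_t·(1−s−f) + s.
Here 1−s−f = 0.787 and s = 0.031.
u_1 = 0.077700 × 0.787 + 0.031 = 0.092150.
u_2 = 0.092150 × 0.787 + 0.031 = 0.103522.
u_3 = 0.103522 × 0.787 + 0.031 = 0.112472.
u_4 = 0.112472 × 0.787 + 0.031 = 0.119515.

Unemployment rate after four months ≈ 11.95%.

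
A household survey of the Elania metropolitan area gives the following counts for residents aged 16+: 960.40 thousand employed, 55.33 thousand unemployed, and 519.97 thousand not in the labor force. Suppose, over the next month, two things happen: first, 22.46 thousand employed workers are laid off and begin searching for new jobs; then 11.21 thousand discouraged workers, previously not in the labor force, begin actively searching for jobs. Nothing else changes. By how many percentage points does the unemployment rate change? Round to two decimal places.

The unemployment rate changes by +3.22 percentage points.

Initially, labor force = 960.40 + 55.33 = 1,015.73 thousand, so u = 55.33/1,015.73 = 5.45%.
After the first change, employed falls and unemployed rises by 22.46; labor force unchanged → E = 937.94, U = 77.79, labor force = 1,015.73 thousand.
After the second change, unemployed and labor force both rise by 11.21 → E = 937.94, U = 89.00, labor force = 1,026.94 thousand.
New unemployment rate = 89.00 / 1,026.94 = 8.67%.
Change = 8.67% − 5.45% = +3.22 percentage points.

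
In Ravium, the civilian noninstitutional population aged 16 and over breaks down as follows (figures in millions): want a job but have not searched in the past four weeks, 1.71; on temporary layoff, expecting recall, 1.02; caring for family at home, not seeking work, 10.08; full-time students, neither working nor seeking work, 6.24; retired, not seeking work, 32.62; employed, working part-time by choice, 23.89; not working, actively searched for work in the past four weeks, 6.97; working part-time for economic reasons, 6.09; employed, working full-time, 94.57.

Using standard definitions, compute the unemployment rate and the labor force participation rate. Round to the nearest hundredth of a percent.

Employed = 23.89 + 6.09 + 94.57 = 124.55 million (anyone who worked, including part-time for economic reasons, counts as employed).
Unemployed = 1.02 + 6.97 = 7.99 million (jobless and actively searching, or on temporary layoff).
Labor force = 124.55 + 7.99 = 132.54 million.
Not in labor force = 1.71 + 10.08 + 6.24 + 32.62 = 50.65 million (those not working and not actively searching are outside the labor force — including those who want a job but have given up searching).
Civilian working-age population = 132.54 + 50.65 = 183.19 million.
Unemployment rate = 7.99 / 132.54 = 6.03%.
Labor force participation rate = 132.54 / 183.19 = 72.35%.

Unemployment rate ≈ 6.03%; labor force participation rate ≈ 72.35%.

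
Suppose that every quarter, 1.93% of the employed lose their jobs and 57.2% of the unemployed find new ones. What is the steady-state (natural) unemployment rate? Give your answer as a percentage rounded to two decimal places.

At steady state the flows balance: s·E = f·U, so U/(E+U) = s/(s+f).
u* = 1.93 / (1.93 + 57.2) = 1.93 / 59.13 = 3.26%.

Steady-state unemployment rate ≈ 3.26%.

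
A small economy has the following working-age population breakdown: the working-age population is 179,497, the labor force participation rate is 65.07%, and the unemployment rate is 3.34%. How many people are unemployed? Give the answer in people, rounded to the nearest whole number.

About 3,901 are unemployed.

Labor force = 0.6507 × 179,497 = 116,799.
Unemployed = 0.0334 × 116,799 ≈ 3,901.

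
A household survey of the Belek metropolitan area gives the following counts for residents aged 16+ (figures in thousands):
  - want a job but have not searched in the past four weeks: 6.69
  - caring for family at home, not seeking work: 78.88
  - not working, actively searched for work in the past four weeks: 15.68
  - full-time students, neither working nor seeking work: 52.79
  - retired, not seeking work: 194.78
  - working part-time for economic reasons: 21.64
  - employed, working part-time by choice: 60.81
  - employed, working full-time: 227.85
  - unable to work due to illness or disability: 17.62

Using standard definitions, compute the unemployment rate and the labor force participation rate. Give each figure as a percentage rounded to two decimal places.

Unemployment rate ≈ 4.81%; labor force participation rate ≈ 48.17%.

Employed = 21.64 + 60.81 + 227.85 = 310.30 thousand (anyone who worked, including part-time for economic reasons, counts as employed).
Unemployed = 15.68 thousand.
Labor force = 310.30 + 15.68 = 325.98 thousand.
Not in labor force = 6.69 + 78.88 + 52.79 + 194.78 + 17.62 = 350.76 thousand (those not working and not actively searching are outside the labor force — including those who want a job but have given up searching).
Civilian working-age population = 325.98 + 350.76 = 676.74 thousand.
Unemployment rate = 15.68 / 325.98 = 4.81%.
Labor force participation rate = 325.98 / 676.74 = 48.17%.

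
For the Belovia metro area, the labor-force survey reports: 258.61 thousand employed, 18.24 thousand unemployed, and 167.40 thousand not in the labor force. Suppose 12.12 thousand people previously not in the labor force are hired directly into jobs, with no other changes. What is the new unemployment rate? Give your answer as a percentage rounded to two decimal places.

Initially, labor force = 258.61 + 18.24 = 276.85 thousand, so u = 18.24/276.85 = 6.59%.
After the change, employed and labor force both rise by 12.12; unemployed unchanged → E = 270.73, U = 18.24, labor force = 288.97 thousand.
New unemployment rate = 18.24 / 288.97 = 6.31%.

New unemployment rate ≈ 6.31%.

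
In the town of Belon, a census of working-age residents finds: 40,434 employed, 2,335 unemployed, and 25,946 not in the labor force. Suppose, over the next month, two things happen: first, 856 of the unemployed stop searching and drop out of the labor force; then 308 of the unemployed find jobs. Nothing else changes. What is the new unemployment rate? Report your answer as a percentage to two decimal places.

New unemployment rate ≈ 2.79%.

Initially, labor force = 40,434 + 2,335 = 42,769, so u = 2,335/42,769 = 5.46%.
After the first change, unemployed and labor force both fall by 856 → E = 40,434, U = 1,479, labor force = 41,913.
After the second change, unemployed falls and employed rises by 308; labor force unchanged → E = 40,742, U = 1,171, labor force = 41,913.
New unemployment rate = 1,171 / 41,913 = 2.79%.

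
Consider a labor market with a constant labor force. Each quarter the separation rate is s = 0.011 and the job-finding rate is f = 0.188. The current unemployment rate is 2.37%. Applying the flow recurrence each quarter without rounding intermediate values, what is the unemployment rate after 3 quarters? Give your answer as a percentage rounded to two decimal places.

Unemployment rate after three quarters ≈ 3.90%.

With a fixed labor force, u_{t+1} = u_t + s·(1−u_t) − f·u_t = u_t·(1−s−f) + s.
Here 1−s−f = 0.801 and s = 0.011.
u_1 = 0.023700 × 0.801 + 0.011 = 0.029984.
u_2 = 0.029984 × 0.801 + 0.011 = 0.035017.
u_3 = 0.035017 × 0.801 + 0.011 = 0.039049.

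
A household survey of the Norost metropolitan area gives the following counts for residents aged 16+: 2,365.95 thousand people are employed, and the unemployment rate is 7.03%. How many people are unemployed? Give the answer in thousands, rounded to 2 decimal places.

About 178.90 thousand are unemployed.

Let U be the number unemployed. The labor force is E + U, and U/(E+U) = 0.0703.
So U = 0.0703 × 2,365.95 / (1 − 0.0703) = 166.3263 / 0.9297 ≈ 178.90 thousand.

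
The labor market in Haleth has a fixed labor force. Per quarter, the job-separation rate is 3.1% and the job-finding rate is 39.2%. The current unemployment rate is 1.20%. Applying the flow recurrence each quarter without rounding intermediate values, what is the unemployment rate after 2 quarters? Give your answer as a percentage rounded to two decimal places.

With a fixed labor force, u_{t+1} = u_t + s·(1−u_t) − f·u_t = u_t·(1−s−f) + s.
Here 1−s−f = 0.577 and s = 0.031.
u_1 = 0.012000 × 0.577 + 0.031 = 0.037924.
u_2 = 0.037924 × 0.577 + 0.031 = 0.052882.

Unemployment rate after two quarters ≈ 5.29%.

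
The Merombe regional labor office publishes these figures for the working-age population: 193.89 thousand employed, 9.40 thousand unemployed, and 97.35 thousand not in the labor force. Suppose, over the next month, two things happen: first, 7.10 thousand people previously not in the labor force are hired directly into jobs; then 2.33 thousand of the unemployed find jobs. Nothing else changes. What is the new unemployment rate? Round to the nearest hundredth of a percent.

New unemployment rate ≈ 3.36%.

Initially, labor force = 193.89 + 9.40 = 203.29 thousand, so u = 9.40/203.29 = 4.62%.
After the first change, employed and labor force both rise by 7.10; unemployed unchanged → E = 200.99, U = 9.40, labor force = 210.39 thousand.
After the second change, unemployed falls and employed rises by 2.33; labor force unchanged → E = 203.32, U = 7.07, labor force = 210.39 thousand.
New unemployment rate = 7.07 / 210.39 = 3.36%.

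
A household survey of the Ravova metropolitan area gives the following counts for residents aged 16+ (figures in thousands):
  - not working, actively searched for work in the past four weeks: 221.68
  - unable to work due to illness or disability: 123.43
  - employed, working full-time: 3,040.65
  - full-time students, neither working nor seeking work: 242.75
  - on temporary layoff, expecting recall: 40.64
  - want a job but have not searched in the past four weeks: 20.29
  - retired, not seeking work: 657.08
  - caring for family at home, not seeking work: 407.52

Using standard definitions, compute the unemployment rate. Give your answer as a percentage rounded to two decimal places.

Employed = 3,040.65 thousand.
Unemployed = 221.68 + 40.64 = 262.32 thousand (jobless and actively searching, or on temporary layoff).
Labor force = 3,040.65 + 262.32 = 3,302.97 thousand.
Unemployment rate = 262.32 / 3,302.97 = 7.94%.

Unemployment rate ≈ 7.94%.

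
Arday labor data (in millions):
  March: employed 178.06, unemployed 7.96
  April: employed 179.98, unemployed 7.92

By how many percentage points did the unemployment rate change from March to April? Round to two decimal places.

The unemployment rate changed by −0.06 percentage points.

March: labor force = 178.06 + 7.96 = 186.02; u = 7.96/186.02 = 4.28%.
April: labor force = 179.98 + 7.92 = 187.90; u = 7.92/187.90 = 4.22%.
Change = 4.22% − 4.28% = −0.06 pp.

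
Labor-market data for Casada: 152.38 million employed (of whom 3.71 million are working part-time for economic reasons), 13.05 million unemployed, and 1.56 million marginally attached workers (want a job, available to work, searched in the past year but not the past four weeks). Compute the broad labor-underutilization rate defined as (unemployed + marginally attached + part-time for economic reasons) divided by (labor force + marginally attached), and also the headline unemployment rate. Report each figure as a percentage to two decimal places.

Labor force = 152.38 + 13.05 = 165.43 million.
Numerator = 13.05 + 1.56 + 3.71 = 18.32 million.
Denominator = 165.43 + 1.56 = 166.99 million.
Broad rate = 18.32 / 166.99 = 10.97%.
Headline unemployment rate = 13.05 / 165.43 = 7.89%.

Broad underutilization rate ≈ 10.97%; headline unemployment rate ≈ 7.89%.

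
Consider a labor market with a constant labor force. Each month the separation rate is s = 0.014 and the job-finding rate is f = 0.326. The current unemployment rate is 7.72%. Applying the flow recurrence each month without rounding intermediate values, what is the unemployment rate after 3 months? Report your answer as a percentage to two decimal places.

With a fixed labor force, u_{t+1} = u_t + s·(1−u_t) − f·u_t = u_t·(1−s−f) + s.
Here 1−s−f = 0.660 and s = 0.014.
u_1 = 0.077200 × 0.660 + 0.014 = 0.064952.
u_2 = 0.064952 × 0.660 + 0.014 = 0.056868.
u_3 = 0.056868 × 0.660 + 0.014 = 0.051533.

Unemployment rate after three months ≈ 5.15%.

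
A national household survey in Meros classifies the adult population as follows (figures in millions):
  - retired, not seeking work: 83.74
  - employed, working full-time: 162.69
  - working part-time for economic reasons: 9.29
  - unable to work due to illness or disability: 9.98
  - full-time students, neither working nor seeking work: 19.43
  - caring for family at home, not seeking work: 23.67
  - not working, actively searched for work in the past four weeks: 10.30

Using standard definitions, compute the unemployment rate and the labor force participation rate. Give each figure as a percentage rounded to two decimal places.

Unemployment rate ≈ 5.65%; labor force participation rate ≈ 57.12%.

Employed = 162.69 + 9.29 = 171.98 million (anyone who worked, including part-time for economic reasons, counts as employed).
Unemployed = 10.30 million.
Labor force = 171.98 + 10.30 = 182.28 million.
Not in labor force = 83.74 + 9.98 + 19.43 + 23.67 = 136.82 million (those not working and not actively searching are outside the labor force).
Civilian working-age population = 182.28 + 136.82 = 319.10 million.
Unemployment rate = 10.30 / 182.28 = 5.65%.
Labor force participation rate = 182.28 / 319.10 = 57.12%.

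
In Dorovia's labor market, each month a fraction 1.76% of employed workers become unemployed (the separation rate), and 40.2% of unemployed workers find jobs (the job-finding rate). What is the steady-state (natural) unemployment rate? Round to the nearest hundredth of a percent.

Steady-state unemployment rate ≈ 4.19%.

At steady state the flows balance: s·E = f·U, so U/(E+U) = s/(s+f).
u* = 1.76 / (1.76 + 40.2) = 1.76 / 41.96 = 4.19%.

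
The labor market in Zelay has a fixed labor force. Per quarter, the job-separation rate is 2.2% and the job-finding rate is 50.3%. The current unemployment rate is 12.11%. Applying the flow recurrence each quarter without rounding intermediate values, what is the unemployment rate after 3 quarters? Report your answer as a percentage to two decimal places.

Unemployment rate after three quarters ≈ 5.04%.

With a fixed labor force, u_{t+1} = u_t + s·(1−u_t) − f·u_t = u_t·(1−s−f) + s.
Here 1−s−f = 0.475 and s = 0.022.
u_1 = 0.121100 × 0.475 + 0.022 = 0.079522.
u_2 = 0.079522 × 0.475 + 0.022 = 0.059773.
u_3 = 0.059773 × 0.475 + 0.022 = 0.050392.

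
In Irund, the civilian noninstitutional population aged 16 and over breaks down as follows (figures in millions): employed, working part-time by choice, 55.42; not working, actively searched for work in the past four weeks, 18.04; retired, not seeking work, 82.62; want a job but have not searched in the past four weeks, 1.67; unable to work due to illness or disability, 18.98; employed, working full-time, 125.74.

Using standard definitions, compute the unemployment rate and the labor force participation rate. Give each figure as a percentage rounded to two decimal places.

Employed = 55.42 + 125.74 = 181.16 million.
Unemployed = 18.04 million.
Labor force = 181.16 + 18.04 = 199.20 million.
Not in labor force = 82.62 + 1.67 + 18.98 = 103.27 million (those not working and not actively searching are outside the labor force — including those who want a job but have given up searching).
Civilian working-age population = 199.20 + 103.27 = 302.47 million.
Unemployment rate = 18.04 / 199.20 = 9.06%.
Labor force participation rate = 199.20 / 302.47 = 65.86%.

Unemployment rate ≈ 9.06%; labor force participation rate ≈ 65.86%.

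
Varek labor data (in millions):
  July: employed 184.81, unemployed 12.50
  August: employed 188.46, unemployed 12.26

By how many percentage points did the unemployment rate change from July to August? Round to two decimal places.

July: labor force = 184.81 + 12.50 = 197.31; u = 12.50/197.31 = 6.34%.
August: labor force = 188.46 + 12.26 = 200.72; u = 12.26/200.72 = 6.11%.
Change = 6.11% − 6.34% = −0.23 pp.

The unemployment rate changed by −0.23 percentage points.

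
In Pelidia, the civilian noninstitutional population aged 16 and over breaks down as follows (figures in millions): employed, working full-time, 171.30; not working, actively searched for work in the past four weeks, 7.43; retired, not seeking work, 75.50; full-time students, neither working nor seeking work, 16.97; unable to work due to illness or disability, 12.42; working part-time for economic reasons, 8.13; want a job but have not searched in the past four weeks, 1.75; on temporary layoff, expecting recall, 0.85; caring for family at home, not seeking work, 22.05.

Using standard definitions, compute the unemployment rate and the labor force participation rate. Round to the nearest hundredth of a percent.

Employed = 171.30 + 8.13 = 179.43 million (anyone who worked, including part-time for economic reasons, counts as employed).
Unemployed = 7.43 + 0.85 = 8.28 million (jobless and actively searching, or on temporary layoff).
Labor force = 179.43 + 8.28 = 187.71 million.
Not in labor force = 75.50 + 16.97 + 12.42 + 1.75 + 22.05 = 128.69 million (those not working and not actively searching are outside the labor force — including those who want a job but have given up searching).
Civilian working-age population = 187.71 + 128.69 = 316.40 million.
Unemployment rate = 8.28 / 187.71 = 4.41%.
Labor force participation rate = 187.71 / 316.40 = 59.33%.

Unemployment rate ≈ 4.41%; labor force participation rate ≈ 59.33%.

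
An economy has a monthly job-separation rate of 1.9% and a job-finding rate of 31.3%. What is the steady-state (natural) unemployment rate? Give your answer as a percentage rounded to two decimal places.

Steady-state unemployment rate ≈ 5.72%.

At steady state the flows balance: s·E = f·U, so U/(E+U) = s/(s+f).
u* = 1.9 / (1.9 + 31.3) = 1.9 / 33.20 = 5.72%.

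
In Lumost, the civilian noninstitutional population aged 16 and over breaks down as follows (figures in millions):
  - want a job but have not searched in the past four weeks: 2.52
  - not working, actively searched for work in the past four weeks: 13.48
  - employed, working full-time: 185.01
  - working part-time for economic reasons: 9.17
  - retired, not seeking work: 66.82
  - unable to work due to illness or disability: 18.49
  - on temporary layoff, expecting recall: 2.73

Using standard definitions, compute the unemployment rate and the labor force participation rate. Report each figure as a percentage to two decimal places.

Unemployment rate ≈ 7.70%; labor force participation rate ≈ 70.55%.

Employed = 185.01 + 9.17 = 194.18 million (anyone who worked, including part-time for economic reasons, counts as employed).
Unemployed = 13.48 + 2.73 = 16.21 million (jobless and actively searching, or on temporary layoff).
Labor force = 194.18 + 16.21 = 210.39 million.
Not in labor force = 2.52 + 66.82 + 18.49 = 87.83 million (those not working and not actively searching are outside the labor force — including those who want a job but have given up searching).
Civilian working-age population = 210.39 + 87.83 = 298.22 million.
Unemployment rate = 16.21 / 210.39 = 7.70%.
Labor force participation rate = 210.39 / 298.22 = 70.55%.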